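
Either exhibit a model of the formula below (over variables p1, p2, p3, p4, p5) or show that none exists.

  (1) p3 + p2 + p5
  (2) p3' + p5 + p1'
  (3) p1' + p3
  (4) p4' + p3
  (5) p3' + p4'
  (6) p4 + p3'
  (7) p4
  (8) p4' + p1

UNSATISFIABLE

(p4) alone gives p4 = 1.
(p3) alone gives p3 = 1.
Now (p3') is unsatisfied and unit — conflict.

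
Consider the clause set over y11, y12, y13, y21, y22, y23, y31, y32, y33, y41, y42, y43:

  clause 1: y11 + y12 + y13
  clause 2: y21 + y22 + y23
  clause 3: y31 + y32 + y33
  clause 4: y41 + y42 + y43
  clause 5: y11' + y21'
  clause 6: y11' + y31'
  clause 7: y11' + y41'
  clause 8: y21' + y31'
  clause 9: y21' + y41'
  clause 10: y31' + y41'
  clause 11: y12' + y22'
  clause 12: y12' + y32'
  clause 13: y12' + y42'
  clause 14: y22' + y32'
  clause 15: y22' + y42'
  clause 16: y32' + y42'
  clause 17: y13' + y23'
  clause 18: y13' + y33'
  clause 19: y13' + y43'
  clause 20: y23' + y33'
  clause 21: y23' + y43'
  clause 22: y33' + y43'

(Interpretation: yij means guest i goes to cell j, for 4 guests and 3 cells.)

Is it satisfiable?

No, unsatisfiable

Case y11 = 0:
Case y12 = 1:
From the singleton clause (y22'), y22 = 0.
From the singleton clause (y32'), y32 = 0.
From the singleton clause (y42'), y42 = 0.
Case y21 = 1:
From the singleton clause (y31'), y31 = 0.
From the singleton clause (y33), y33 = 1.
From the singleton clause (y41'), y41 = 0.
From the singleton clause (y43), y43 = 1.
Now (y43') is unsatisfied and unit — conflict.
Undo y21 and try y21 = 0.
From the singleton clause (y23), y23 = 1.
From the singleton clause (y13'), y13 = 0.
From the singleton clause (y33'), y33 = 0.
From the singleton clause (y31), y31 = 1.
From the singleton clause (y41'), y41 = 0.
From the singleton clause (y43), y43 = 1.
Now (y43') is unsatisfied and unit — conflict.
Either choice for y21 ends in contradiction.
Undo y12 and try y12 = 0.
From the singleton clause (y13), y13 = 1.
From the singleton clause (y23'), y23 = 0.
From the singleton clause (y33'), y33 = 0.
From the singleton clause (y43'), y43 = 0.
Case y21 = 1:
From the singleton clause (y31'), y31 = 0.
From the singleton clause (y32), y32 = 1.
From the singleton clause (y41'), y41 = 0.
From the singleton clause (y42), y42 = 1.
Now (y42') is unsatisfied and unit — conflict.
Undo y21 and try y21 = 0.
From the singleton clause (y22), y22 = 1.
From the singleton clause (y32'), y32 = 0.
From the singleton clause (y31), y31 = 1.
From the singleton clause (y41'), y41 = 0.
From the singleton clause (y42), y42 = 1.
Now (y42') is unsatisfied and unit — conflict.
Either choice for y21 ends in contradiction.
Either choice for y12 ends in contradiction.
Undo y11 and try y11 = 1.
From the singleton clause (y21'), y21 = 0.
From the singleton clause (y31'), y31 = 0.
From the singleton clause (y41'), y41 = 0.
Case y22 = 1:
From the singleton clause (y12'), y12 = 0.
From the singleton clause (y32'), y32 = 0.
From the singleton clause (y33), y33 = 1.
From the singleton clause (y42'), y42 = 0.
From the singleton clause (y43), y43 = 1.
Now (y43') is unsatisfied and unit — conflict.
Undo y22 and try y22 = 0.
From the singleton clause (y23), y23 = 1.
From the singleton clause (y13'), y13 = 0.
From the singleton clause (y33'), y33 = 0.
From the singleton clause (y32), y32 = 1.
From the singleton clause (y12'), y12 = 0.
From the singleton clause (y42'), y42 = 0.
From the singleton clause (y43), y43 = 1.
Now (y43') is unsatisfied and unit — conflict.
Either choice for y22 ends in contradiction.
Either choice for y11 ends in contradiction.
No assignment satisfies every clause.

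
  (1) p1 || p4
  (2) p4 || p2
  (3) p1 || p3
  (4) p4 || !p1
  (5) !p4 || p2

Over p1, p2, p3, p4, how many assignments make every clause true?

There are 2^4 = 16 truth assignments over (p1, p2, p3, p4).
Split on p1. With p1 = true, the clauses containing p1 are satisfied and !p1 drops from the rest; 2 of the 2^3 = 8 assignments to the other variables satisfy what remains.
With p1 = false, by the same count on the reduced clause set, 1 assignment works.
Total: 2 + 1 = 3.

3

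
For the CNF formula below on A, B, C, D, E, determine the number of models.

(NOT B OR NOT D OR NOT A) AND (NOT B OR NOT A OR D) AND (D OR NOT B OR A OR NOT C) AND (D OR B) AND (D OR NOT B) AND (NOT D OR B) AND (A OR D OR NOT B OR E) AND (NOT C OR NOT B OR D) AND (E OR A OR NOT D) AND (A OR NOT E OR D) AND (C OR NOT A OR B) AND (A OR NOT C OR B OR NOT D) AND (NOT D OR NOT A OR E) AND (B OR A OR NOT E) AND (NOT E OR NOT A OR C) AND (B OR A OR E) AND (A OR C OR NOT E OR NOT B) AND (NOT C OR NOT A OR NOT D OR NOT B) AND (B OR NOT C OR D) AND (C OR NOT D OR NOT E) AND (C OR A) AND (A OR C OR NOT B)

There are 2^5 = 32 truth assignments over (A, B, C, D, E).
Split on C. With C = true, the clauses containing C are satisfied and NOT C drops from the rest; 1 of the 2^4 = 16 assignments to the other variables satisfy what remains.
With C = false, by the same count on the reduced clause set, 0 assignments work.
(One model: A=F, B=T, C=T, D=T, E=T.)
Total: 1 + 0 = 1.

1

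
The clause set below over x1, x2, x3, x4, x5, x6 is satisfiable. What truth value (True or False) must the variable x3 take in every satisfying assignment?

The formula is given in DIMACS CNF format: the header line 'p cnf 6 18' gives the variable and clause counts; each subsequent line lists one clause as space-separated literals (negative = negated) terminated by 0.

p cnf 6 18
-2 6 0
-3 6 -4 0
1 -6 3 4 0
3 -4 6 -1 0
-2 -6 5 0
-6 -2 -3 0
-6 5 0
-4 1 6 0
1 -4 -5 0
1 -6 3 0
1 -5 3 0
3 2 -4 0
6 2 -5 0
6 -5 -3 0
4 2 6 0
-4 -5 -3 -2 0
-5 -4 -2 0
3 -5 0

Suppose x3 = False.
From the singleton clause (¬x5), x5 = False.
From the singleton clause (¬x6), x6 = False.
From the singleton clause (¬x2), x2 = False.
From the singleton clause (¬x4), x4 = False.
But (x4) is also a unit clause — contradiction.
So every satisfying assignment has x3 = True.

True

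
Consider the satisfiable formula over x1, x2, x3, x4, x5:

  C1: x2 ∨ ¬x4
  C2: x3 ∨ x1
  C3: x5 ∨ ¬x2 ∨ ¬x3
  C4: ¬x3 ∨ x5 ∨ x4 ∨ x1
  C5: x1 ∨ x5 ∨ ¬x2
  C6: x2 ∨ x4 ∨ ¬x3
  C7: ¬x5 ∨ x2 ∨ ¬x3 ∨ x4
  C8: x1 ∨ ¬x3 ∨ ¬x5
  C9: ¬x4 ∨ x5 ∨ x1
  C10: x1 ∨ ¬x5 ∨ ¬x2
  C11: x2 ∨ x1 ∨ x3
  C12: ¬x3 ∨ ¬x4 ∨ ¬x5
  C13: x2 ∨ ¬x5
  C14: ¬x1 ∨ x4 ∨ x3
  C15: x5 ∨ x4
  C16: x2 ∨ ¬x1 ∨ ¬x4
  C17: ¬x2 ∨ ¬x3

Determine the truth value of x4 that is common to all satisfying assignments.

Suppose x4 = False.
The clause (x5) is unit, so x5 = True.
The clause (x2) is unit, so x2 = True.
The clause (x1) is unit, so x1 = True.
The clause (x3) is unit, so x3 = True.
That conflicts with the unit clause (¬x3).
So every satisfying assignment has x4 = True.

True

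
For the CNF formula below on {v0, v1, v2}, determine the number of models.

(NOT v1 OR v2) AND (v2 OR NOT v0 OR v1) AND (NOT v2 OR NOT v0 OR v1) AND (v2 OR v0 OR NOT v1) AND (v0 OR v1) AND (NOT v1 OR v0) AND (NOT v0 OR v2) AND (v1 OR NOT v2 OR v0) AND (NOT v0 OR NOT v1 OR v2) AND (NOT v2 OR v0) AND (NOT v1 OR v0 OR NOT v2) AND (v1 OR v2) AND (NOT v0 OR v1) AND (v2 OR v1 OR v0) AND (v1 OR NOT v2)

1

There are 2^3 = 8 truth assignments over (v0, v1, v2).
Check each against the 15 clauses (columns in the order v0, v1, v2):
  F F F  ✗ fails (v0 OR v1)
  F F T  ✗ fails (v0 OR v1)
  F T F  ✗ fails (NOT v1 OR v2)
  F T T  ✗ fails (NOT v1 OR v0)
  T F F  ✗ fails (v2 OR NOT v0 OR v1)
  T F T  ✗ fails (NOT v2 OR NOT v0 OR v1)
  T T F  ✗ fails (NOT v1 OR v2)
  T T T  ✓ satisfies all
1 of the 8 rows is a model.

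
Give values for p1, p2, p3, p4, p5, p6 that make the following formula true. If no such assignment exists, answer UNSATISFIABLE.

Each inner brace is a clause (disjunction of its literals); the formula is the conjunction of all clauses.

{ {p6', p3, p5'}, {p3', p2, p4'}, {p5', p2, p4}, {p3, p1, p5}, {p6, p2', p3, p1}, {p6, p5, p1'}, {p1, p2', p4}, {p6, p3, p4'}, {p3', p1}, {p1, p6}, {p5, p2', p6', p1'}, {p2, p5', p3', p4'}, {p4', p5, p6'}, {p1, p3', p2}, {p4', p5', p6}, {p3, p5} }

p1 ↦ 1; p2 ↦ 0; p3 ↦ 1; p4 ↦ 0; p5 ↦ 0; p6 ↦ 1

Try p3 = 1.
From the singleton clause (p1), p1 = 1.
Try p2 = 0.
From the singleton clause (p4'), p4 = 0.
From the singleton clause (p5'), p5 = 0.
From the singleton clause (p6), p6 = 1.
Every clause now holds.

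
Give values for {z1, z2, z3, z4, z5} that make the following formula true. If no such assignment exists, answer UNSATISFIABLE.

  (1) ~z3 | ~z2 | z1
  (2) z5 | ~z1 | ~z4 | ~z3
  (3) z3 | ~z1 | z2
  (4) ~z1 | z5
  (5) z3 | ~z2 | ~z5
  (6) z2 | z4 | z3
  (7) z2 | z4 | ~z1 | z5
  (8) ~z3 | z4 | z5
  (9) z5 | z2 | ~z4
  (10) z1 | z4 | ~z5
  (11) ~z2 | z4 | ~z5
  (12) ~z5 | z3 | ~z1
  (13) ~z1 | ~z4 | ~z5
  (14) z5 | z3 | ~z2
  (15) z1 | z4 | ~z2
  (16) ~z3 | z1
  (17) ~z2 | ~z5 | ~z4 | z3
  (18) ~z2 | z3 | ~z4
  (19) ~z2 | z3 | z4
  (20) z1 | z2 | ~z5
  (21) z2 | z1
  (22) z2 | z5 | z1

Suppose z1 = 1.
(z5) alone gives z5 = 1.
(z3) alone gives z3 = 1.
(~z4) alone gives z4 = 0.
(~z2) alone gives z2 = 0.
All clauses are satisfied.

z1=1,  z2=0,  z3=1,  z4=0,  z5=1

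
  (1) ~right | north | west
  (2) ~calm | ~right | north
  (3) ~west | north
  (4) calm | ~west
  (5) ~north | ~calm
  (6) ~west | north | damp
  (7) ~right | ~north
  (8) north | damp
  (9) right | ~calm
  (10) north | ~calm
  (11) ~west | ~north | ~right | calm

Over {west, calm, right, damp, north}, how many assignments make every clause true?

There are 2^5 = 32 truth assignments over (west, calm, right, damp, north).
Split on north. With north = 1, the clauses containing north are satisfied and ~north drops from the rest; 2 of the 2^4 = 16 assignments to the other variables satisfy what remains.
With north = 0, by the same count on the reduced clause set, 1 assignment works.
(One model: west=F, calm=F, right=F, damp=F, north=T.)
Total: 2 + 1 = 3.

3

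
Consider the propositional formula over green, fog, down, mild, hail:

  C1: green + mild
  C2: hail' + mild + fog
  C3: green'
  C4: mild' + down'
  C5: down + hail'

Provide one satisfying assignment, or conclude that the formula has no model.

The clause (green') is unit, so green = 0.
The clause (mild) is unit, so mild = 1.
The clause (down') is unit, so down = 0.
The clause (hail') is unit, so hail = 0.
All clauses hold; fog can take either value.

green ↦ 0, fog ↦ 1, down ↦ 0, mild ↦ 1, hail ↦ 0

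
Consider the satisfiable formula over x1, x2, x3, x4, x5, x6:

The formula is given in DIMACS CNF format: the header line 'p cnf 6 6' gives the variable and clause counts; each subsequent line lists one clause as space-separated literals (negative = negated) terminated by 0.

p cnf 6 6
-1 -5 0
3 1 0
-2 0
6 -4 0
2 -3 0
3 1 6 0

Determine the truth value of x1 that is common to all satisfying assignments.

True

Suppose x1 = False.
From the singleton clause (x3), x3 = True.
From the singleton clause (¬x2), x2 = False.
But (x2) is also a unit clause — contradiction.
So every satisfying assignment has x1 = True.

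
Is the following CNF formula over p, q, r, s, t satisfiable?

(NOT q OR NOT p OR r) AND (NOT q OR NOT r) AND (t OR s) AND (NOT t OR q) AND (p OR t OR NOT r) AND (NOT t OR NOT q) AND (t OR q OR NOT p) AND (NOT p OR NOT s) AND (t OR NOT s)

Branch on q: set q = false.
The clause (NOT t) is unit, so t = false.
The clause (s) is unit, so s = true.
But (NOT s) is also a unit clause — contradiction.
So q must be the other value — set q = true.
The clause (NOT r) is unit, so r = false.
The clause (NOT p) is unit, so p = false.
The clause (NOT t) is unit, so t = false.
The clause (s) is unit, so s = true.
But (NOT s) is also a unit clause — contradiction.
Either choice for q ends in contradiction.
No assignment satisfies every clause.

No, unsatisfiable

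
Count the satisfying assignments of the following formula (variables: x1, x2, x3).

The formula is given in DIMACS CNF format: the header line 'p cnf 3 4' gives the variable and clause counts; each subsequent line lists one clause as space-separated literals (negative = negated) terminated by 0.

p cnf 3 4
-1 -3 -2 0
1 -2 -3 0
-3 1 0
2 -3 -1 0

4

There are 2^3 = 8 truth assignments over (x1, x2, x3).
Check each against the 4 clauses (columns in the order x1, x2, x3):
  F F F  ✓ satisfies all
  F F T  ✗ fails (¬x3 ∨ x1)
  F T F  ✓ satisfies all
  F T T  ✗ fails (x1 ∨ ¬x2 ∨ ¬x3)
  T F F  ✓ satisfies all
  T F T  ✗ fails (x2 ∨ ¬x3 ∨ ¬x1)
  T T F  ✓ satisfies all
  T T T  ✗ fails (¬x1 ∨ ¬x3 ∨ ¬x2)
4 of the 8 rows are models.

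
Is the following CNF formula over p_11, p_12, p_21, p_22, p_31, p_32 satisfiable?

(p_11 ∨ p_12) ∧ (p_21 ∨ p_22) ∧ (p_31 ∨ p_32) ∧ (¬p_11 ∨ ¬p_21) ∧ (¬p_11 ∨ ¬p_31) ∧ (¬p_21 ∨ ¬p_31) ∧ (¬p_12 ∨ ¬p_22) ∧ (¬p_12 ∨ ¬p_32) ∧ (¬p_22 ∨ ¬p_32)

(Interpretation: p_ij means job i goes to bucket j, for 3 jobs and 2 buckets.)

Unsatisfiable

Case p_11 = True:
From the singleton clause (¬p_21), p_21 = False.
From the singleton clause (p_22), p_22 = True.
From the singleton clause (¬p_31), p_31 = False.
From the singleton clause (p_32), p_32 = True.
That conflicts with the unit clause (¬p_32).
So p_11 must be the other value — set p_11 = False.
From the singleton clause (p_12), p_12 = True.
From the singleton clause (¬p_22), p_22 = False.
From the singleton clause (p_21), p_21 = True.
From the singleton clause (¬p_31), p_31 = False.
From the singleton clause (p_32), p_32 = True.
That conflicts with the unit clause (¬p_32).
Either choice for p_11 ends in contradiction.
No assignment satisfies every clause.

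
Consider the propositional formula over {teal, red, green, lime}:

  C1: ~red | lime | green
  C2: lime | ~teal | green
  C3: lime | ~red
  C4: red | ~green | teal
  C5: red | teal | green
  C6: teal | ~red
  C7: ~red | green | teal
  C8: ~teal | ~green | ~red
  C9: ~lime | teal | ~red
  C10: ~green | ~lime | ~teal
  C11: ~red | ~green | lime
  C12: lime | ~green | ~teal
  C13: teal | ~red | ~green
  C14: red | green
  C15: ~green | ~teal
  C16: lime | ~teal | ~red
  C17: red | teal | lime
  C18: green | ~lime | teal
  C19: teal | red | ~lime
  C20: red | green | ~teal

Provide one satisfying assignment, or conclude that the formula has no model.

Try lime = 1.
Try teal = 1.
(~green) alone gives green = 0.
(red) alone gives red = 1.
This assignment satisfies each clause.

teal=1; red=1; green=0; lime=1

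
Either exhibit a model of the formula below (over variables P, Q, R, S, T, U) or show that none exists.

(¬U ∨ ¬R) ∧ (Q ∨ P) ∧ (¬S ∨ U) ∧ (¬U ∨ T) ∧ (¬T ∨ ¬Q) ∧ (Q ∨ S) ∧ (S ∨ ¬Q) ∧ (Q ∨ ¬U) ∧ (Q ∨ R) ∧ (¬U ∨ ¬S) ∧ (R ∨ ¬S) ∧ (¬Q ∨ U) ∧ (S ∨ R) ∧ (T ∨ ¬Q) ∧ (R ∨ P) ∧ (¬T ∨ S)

UNSATISFIABLE

Branch on U: set U = False.
The clause (¬S) is unit, so S = False.
The clause (Q) is unit, so Q = True.
Now (¬Q) is unsatisfied and unit — conflict.
Backtrack on U: now try U = True.
The clause (¬R) is unit, so R = False.
The clause (T) is unit, so T = True.
The clause (¬Q) is unit, so Q = False.
Now (Q) is unsatisfied and unit — conflict.
Neither U = True nor U = False works.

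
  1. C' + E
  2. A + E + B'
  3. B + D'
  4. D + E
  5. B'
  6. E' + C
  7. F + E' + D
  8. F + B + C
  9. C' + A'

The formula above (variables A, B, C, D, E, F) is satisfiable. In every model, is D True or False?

Suppose D = 1.
From the singleton clause (B), B = 1.
That conflicts with the unit clause (B').
So every satisfying assignment has D = False.

False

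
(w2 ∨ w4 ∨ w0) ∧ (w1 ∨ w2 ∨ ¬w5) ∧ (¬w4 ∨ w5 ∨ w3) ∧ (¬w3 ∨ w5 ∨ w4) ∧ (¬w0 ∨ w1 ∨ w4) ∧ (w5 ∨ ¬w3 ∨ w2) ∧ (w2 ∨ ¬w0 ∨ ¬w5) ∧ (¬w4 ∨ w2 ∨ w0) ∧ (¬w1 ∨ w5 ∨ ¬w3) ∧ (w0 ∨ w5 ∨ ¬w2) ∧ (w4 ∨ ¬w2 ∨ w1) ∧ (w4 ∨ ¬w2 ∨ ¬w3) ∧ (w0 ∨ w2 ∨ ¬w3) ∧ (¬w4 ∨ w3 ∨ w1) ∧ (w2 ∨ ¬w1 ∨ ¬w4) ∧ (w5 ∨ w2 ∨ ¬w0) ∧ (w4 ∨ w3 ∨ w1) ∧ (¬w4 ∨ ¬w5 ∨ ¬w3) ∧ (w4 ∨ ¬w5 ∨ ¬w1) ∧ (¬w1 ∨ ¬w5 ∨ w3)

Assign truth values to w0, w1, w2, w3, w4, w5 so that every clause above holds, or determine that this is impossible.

w0=True,  w1=False,  w2=True,  w3=True,  w4=True,  w5=False

Try w2 = True.
Try w0 = True.
Try w1 = False.
Unit clause (w4) forces w4 = True.
Unit clause (w3) forces w3 = True.
Unit clause (¬w5) forces w5 = False.
Every clause now holds.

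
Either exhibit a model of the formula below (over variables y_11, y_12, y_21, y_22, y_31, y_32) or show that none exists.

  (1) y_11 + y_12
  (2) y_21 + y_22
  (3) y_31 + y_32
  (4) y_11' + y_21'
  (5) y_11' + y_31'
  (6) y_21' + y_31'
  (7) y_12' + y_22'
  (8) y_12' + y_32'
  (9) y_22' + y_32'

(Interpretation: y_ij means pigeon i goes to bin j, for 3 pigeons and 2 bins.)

UNSATISFIABLE

Try y_11 = 1.
Unit clause (y_21') forces y_21 = 0.
Unit clause (y_22) forces y_22 = 1.
Unit clause (y_31') forces y_31 = 0.
Unit clause (y_32) forces y_32 = 1.
But (y_32') is also a unit clause — contradiction.
Undo y_11 and try y_11 = 0.
Unit clause (y_12) forces y_12 = 1.
Unit clause (y_22') forces y_22 = 0.
Unit clause (y_21) forces y_21 = 1.
Unit clause (y_31') forces y_31 = 0.
Unit clause (y_32) forces y_32 = 1.
But (y_32') is also a unit clause — contradiction.
Both values of y_11 lead to a conflict.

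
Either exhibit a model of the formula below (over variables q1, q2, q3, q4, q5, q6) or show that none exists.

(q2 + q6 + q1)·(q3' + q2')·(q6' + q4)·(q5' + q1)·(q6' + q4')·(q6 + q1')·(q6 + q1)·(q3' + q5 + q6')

Suppose q3 = 0.
Suppose q6 = 0.
The clause (q1') is unit, so q1 = 0.
That conflicts with the unit clause (q1).
Backtrack on q6: now try q6 = 1.
The clause (q4) is unit, so q4 = 1.
That conflicts with the unit clause (q4').
Neither q6 = 1 nor q6 = 0 works.
Backtrack on q3: now try q3 = 1.
The clause (q2') is unit, so q2 = 0.
Suppose q6 = 1.
The clause (q4) is unit, so q4 = 1.
That conflicts with the unit clause (q4').
Backtrack on q6: now try q6 = 0.
The clause (q1) is unit, so q1 = 1.
That conflicts with the unit clause (q1').
Neither q6 = 1 nor q6 = 0 works.
Neither q3 = 1 nor q3 = 0 works.

UNSATISFIABLE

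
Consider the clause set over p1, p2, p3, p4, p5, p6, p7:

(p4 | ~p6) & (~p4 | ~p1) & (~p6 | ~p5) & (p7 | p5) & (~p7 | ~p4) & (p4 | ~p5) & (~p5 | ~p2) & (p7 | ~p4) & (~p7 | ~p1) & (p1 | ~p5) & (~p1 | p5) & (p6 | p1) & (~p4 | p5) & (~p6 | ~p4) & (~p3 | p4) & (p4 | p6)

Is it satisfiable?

Branch on p4: set p4 = 1.
Unit clause (~p1) forces p1 = 0.
Unit clause (~p7) forces p7 = 0.
But (p7) is also a unit clause — contradiction.
Backtrack on p4: now try p4 = 0.
Unit clause (~p6) forces p6 = 0.
But (p6) is also a unit clause — contradiction.
Both values of p4 lead to a conflict.
No assignment satisfies every clause.

No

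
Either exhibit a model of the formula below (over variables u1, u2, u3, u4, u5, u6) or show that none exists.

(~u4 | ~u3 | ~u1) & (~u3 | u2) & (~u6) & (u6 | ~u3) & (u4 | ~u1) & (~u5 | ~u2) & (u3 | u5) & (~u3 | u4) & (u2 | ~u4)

The clause (~u6) is unit, so u6 = 0.
The clause (~u3) is unit, so u3 = 0.
The clause (u5) is unit, so u5 = 1.
The clause (~u2) is unit, so u2 = 0.
The clause (~u4) is unit, so u4 = 0.
The clause (~u1) is unit, so u1 = 0.
All clauses are satisfied.

u1=0, u2=0, u3=0, u4=0, u5=1, u6=0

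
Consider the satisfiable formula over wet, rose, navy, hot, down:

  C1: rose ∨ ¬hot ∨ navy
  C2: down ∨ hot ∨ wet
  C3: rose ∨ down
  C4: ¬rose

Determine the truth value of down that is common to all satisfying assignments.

True

Suppose down = False.
From the singleton clause (rose), rose = True.
Now (¬rose) is unsatisfied and unit — conflict.
So every satisfying assignment has down = True.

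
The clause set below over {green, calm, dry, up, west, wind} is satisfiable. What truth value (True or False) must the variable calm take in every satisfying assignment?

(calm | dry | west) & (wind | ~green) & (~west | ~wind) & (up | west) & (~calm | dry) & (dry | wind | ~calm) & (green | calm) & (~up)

Suppose calm = 0.
(green) alone gives green = 1.
(wind) alone gives wind = 1.
(~west) alone gives west = 0.
(dry) alone gives dry = 1.
(up) alone gives up = 1.
But (~up) is also a unit clause — contradiction.
So every satisfying assignment has calm = True.

True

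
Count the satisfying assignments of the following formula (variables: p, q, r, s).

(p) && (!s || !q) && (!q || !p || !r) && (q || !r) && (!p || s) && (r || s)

1

There are 2^4 = 16 truth assignments over (p, q, r, s).
Check each against the 6 clauses (columns in the order p, q, r, s):
  F F F F  ✗ fails (p)
  F F F T  ✗ fails (p)
  F F T F  ✗ fails (p)
  F F T T  ✗ fails (p)
  F T F F  ✗ fails (p)
  F T F T  ✗ fails (p)
  F T T F  ✗ fails (p)
  F T T T  ✗ fails (p)
  T F F F  ✗ fails (!p || s)
  T F F T  ✓ satisfies all
  T F T F  ✗ fails (q || !r)
  T F T T  ✗ fails (q || !r)
  T T F F  ✗ fails (!p || s)
  T T F T  ✗ fails (!s || !q)
  T T T F  ✗ fails (!q || !p || !r)
  T T T T  ✗ fails (!s || !q)
1 of the 16 rows is a model.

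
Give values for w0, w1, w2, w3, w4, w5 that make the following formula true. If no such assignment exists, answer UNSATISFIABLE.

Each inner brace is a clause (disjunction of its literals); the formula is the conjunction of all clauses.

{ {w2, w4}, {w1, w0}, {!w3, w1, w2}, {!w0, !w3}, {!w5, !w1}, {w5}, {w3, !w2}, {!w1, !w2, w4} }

w0: true, w1: false, w2: false, w3: false, w4: true, w5: true

Unit clause (w5) forces w5 = true.
Unit clause (!w1) forces w1 = false.
Unit clause (w0) forces w0 = true.
Unit clause (!w3) forces w3 = false.
Unit clause (!w2) forces w2 = false.
Unit clause (w4) forces w4 = true.
All clauses are satisfied.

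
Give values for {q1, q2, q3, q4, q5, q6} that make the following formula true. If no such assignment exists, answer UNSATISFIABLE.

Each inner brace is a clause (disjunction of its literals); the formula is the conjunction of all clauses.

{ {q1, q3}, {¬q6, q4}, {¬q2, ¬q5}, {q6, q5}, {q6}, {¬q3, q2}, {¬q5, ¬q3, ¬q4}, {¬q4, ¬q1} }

(q6) alone gives q6 = True.
(q4) alone gives q4 = True.
(¬q1) alone gives q1 = False.
(q3) alone gives q3 = True.
(q2) alone gives q2 = True.
(¬q5) alone gives q5 = False.
Every clause now holds.

q1: False,  q2: True,  q3: True,  q4: True,  q5: False,  q6: True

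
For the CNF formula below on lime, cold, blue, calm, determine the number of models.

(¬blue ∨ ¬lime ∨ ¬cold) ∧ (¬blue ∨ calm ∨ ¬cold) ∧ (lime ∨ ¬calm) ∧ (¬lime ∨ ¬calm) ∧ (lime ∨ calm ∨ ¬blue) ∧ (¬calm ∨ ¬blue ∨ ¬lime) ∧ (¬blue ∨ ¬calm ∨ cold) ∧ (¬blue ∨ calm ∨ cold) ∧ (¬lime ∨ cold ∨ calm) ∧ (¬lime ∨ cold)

3

There are 2^4 = 16 truth assignments over (lime, cold, blue, calm).
Check each against the 10 clauses (columns in the order lime, cold, blue, calm):
  F F F F  ✓ satisfies all
  F F F T  ✗ fails (lime ∨ ¬calm)
  F F T F  ✗ fails (lime ∨ calm ∨ ¬blue)
  F F T T  ✗ fails (lime ∨ ¬calm)
  F T F F  ✓ satisfies all
  F T F T  ✗ fails (lime ∨ ¬calm)
  F T T F  ✗ fails (¬blue ∨ calm ∨ ¬cold)
  F T T T  ✗ fails (lime ∨ ¬calm)
  T F F F  ✗ fails (¬lime ∨ cold ∨ calm)
  T F F T  ✗ fails (¬lime ∨ ¬calm)
  T F T F  ✗ fails (¬blue ∨ calm ∨ cold)
  T F T T  ✗ fails (¬lime ∨ ¬calm)
  T T F F  ✓ satisfies all
  T T F T  ✗ fails (¬lime ∨ ¬calm)
  T T T F  ✗ fails (¬blue ∨ ¬lime ∨ ¬cold)
  T T T T  ✗ fails (¬blue ∨ ¬lime ∨ ¬cold)
3 of the 16 rows are models.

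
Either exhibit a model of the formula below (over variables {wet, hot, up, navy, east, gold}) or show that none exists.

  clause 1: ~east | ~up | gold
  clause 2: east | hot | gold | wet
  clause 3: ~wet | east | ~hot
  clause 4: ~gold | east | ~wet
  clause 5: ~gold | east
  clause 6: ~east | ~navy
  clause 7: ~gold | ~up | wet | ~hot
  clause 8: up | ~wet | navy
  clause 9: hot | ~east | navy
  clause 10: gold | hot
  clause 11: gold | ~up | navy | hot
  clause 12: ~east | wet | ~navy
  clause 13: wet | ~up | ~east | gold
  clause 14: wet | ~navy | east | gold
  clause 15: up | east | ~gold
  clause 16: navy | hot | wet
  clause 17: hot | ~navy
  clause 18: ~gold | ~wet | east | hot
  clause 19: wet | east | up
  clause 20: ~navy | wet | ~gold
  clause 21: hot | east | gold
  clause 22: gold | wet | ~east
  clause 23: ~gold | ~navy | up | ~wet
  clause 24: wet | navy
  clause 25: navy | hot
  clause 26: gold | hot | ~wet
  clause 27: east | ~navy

wet ↦ 1,  hot ↦ 1,  up ↦ 1,  navy ↦ 0,  east ↦ 1,  gold ↦ 1

Suppose gold = 1.
The clause (east) is unit, so east = 1.
The clause (~navy) is unit, so navy = 0.
The clause (hot) is unit, so hot = 1.
The clause (wet) is unit, so wet = 1.
The clause (up) is unit, so up = 1.
Every clause now holds.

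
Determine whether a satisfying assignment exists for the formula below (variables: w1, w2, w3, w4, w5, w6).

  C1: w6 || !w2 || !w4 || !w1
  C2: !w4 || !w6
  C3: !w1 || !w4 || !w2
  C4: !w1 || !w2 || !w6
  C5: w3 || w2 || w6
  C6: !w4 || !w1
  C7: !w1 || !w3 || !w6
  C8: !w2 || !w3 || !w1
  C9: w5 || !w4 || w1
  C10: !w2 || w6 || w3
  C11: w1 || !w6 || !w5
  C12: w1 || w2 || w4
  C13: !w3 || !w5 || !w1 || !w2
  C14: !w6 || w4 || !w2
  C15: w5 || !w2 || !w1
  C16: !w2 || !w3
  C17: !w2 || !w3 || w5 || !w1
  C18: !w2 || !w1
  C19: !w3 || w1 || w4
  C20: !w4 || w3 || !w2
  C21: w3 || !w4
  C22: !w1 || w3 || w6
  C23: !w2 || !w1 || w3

Yes, satisfiable

Branch on w4: set w4 = false.
Branch on w1: set w1 = true.
The clause (!w2) is unit, so w2 = false.
Branch on w3: set w3 = true.
The clause (!w6) is unit, so w6 = false.
No clause remains; w5 is free.
A satisfying assignment: w1 ↦ true; w2 ↦ false; w3 ↦ true; w4 ↦ false; w5 ↦ false; w6 ↦ false.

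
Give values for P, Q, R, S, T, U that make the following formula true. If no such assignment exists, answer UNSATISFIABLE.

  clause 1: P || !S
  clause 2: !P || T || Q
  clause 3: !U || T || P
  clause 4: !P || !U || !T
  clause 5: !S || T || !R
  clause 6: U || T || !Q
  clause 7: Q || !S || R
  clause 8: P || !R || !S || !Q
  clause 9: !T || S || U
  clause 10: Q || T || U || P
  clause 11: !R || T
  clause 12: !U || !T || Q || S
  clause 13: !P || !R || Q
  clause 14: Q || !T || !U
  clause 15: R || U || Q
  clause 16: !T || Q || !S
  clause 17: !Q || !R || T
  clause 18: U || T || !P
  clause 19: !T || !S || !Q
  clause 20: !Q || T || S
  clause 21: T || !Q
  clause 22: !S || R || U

Case P = false:
From the singleton clause (!S), S = false.
Case U = true:
From the singleton clause (T), T = true.
From the singleton clause (Q), Q = true.
Every clause is now satisfied; R is unconstrained.

P=false, Q=true, R=false, S=false, T=true, U=true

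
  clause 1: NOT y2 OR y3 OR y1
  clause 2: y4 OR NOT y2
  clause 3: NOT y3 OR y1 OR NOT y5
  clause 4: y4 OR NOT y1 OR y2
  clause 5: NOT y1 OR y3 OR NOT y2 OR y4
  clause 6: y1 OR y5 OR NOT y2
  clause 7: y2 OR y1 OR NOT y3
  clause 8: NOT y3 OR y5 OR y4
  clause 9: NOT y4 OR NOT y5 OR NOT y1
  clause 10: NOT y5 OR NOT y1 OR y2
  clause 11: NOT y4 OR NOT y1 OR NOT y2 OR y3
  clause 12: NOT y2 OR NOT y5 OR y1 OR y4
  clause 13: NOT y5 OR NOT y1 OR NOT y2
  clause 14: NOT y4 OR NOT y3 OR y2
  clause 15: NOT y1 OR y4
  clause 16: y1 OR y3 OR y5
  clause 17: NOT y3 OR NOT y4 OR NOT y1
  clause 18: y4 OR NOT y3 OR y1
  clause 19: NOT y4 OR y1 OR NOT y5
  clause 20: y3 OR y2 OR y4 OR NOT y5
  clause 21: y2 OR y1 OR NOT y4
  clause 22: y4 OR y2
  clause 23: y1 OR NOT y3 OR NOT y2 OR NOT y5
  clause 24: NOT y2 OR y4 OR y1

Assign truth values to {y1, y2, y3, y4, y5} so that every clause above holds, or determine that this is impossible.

Case y4 = true:
Case y5 = false:
Case y1 = true:
(NOT y3) alone gives y3 = false.
(NOT y2) alone gives y2 = false.
This assignment satisfies each clause.

y1 ↦ true, y2 ↦ false, y3 ↦ false, y4 ↦ true, y5 ↦ false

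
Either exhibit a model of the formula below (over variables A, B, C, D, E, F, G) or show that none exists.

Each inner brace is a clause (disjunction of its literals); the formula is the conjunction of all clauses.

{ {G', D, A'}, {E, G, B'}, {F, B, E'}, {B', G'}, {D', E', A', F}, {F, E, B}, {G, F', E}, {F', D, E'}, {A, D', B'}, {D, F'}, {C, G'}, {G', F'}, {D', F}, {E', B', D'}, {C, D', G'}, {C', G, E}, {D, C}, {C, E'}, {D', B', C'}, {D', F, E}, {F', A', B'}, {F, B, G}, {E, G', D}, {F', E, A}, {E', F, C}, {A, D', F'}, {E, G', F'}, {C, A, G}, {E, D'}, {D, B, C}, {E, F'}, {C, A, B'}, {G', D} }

Branch on B: set B = 1.
From the singleton clause (G'), G = 0.
From the singleton clause (E), E = 1.
From the singleton clause (D'), D = 0.
From the singleton clause (F'), F = 0.
From the singleton clause (C), C = 1.
No clause remains; A is free.

A ↦ 1; B ↦ 1; C ↦ 1; D ↦ 0; E ↦ 1; F ↦ 0; G ↦ 0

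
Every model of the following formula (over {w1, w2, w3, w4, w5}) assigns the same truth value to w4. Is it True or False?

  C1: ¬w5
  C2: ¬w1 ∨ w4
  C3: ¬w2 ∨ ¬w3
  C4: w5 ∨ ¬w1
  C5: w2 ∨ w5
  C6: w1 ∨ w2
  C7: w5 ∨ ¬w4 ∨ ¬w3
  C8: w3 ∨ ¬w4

False

Suppose w4 = True.
(¬w5) alone gives w5 = False.
(¬w1) alone gives w1 = False.
(w2) alone gives w2 = True.
(¬w3) alone gives w3 = False.
But (w3) is also a unit clause — contradiction.
So every satisfying assignment has w4 = False.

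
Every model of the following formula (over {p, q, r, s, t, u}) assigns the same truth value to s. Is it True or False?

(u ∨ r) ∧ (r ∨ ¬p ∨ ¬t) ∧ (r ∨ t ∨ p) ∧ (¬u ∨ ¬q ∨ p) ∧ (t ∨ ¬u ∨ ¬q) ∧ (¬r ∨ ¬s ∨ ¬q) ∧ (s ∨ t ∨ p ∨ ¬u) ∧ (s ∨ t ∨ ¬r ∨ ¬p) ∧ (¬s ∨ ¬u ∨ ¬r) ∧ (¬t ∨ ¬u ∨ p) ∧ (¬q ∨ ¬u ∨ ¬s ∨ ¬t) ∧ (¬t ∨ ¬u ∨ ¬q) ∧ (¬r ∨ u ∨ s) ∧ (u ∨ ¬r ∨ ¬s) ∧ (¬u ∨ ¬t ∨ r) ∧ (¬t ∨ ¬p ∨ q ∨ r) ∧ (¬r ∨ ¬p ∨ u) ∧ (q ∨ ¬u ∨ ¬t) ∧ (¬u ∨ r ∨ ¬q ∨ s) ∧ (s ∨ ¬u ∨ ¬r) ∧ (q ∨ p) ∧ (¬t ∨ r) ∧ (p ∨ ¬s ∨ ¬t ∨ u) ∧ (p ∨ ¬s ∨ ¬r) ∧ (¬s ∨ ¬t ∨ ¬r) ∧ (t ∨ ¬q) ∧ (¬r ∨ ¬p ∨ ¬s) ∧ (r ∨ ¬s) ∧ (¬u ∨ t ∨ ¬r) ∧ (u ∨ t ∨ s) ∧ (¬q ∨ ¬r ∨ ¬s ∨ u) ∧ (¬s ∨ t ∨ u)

False

Suppose s = True.
From the singleton clause (r), r = True.
From the singleton clause (¬q), q = False.
From the singleton clause (¬u), u = False.
Now (u) is unsatisfied and unit — conflict.
So every satisfying assignment has s = False.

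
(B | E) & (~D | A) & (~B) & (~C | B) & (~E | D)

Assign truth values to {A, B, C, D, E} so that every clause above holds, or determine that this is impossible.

A ↦ 1; B ↦ 0; C ↦ 0; D ↦ 1; E ↦ 1

(~B) alone gives B = 0.
(E) alone gives E = 1.
(~C) alone gives C = 0.
(D) alone gives D = 1.
(A) alone gives A = 1.
This assignment satisfies each clause.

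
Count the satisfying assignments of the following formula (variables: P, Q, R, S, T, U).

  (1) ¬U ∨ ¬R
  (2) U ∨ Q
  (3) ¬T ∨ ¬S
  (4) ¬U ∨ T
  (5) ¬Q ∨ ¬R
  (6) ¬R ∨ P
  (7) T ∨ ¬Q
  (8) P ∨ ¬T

3

There are 2^6 = 64 truth assignments over (P, Q, R, S, T, U).
Split on P. With P = True, the clauses containing P are satisfied and ¬P drops from the rest; 3 of the 2^5 = 32 assignments to the other variables satisfy what remains.
With P = False, by the same count on the reduced clause set, 0 assignments work.
(One model: P=T, Q=F, R=F, S=F, T=T, U=T.)
Total: 3 + 0 = 3.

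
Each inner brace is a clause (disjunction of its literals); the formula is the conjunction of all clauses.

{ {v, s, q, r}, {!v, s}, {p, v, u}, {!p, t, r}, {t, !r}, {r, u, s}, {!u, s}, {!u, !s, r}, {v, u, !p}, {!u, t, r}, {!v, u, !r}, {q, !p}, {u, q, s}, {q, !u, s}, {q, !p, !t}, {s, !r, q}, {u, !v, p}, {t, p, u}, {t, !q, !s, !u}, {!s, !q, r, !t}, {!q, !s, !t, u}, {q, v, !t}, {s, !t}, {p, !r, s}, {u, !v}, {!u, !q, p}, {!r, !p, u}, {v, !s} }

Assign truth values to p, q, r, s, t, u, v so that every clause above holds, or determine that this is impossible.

p=false, q=false, r=true, s=true, t=true, u=true, v=true

Branch on v: set v = true.
(s) alone gives s = true.
(u) alone gives u = true.
(r) alone gives r = true.
(t) alone gives t = true.
Branch on q: set q = false.
(!p) alone gives p = false.
This assignment satisfies each clause.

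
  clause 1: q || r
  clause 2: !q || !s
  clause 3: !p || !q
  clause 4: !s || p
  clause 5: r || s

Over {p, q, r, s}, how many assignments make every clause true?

4

There are 2^4 = 16 truth assignments over (p, q, r, s).
Check each against the 5 clauses (columns in the order p, q, r, s):
  F F F F  ✗ fails (q || r)
  F F F T  ✗ fails (q || r)
  F F T F  ✓ satisfies all
  F F T T  ✗ fails (!s || p)
  F T F F  ✗ fails (r || s)
  F T F T  ✗ fails (!q || !s)
  F T T F  ✓ satisfies all
  F T T T  ✗ fails (!q || !s)
  T F F F  ✗ fails (q || r)
  T F F T  ✗ fails (q || r)
  T F T F  ✓ satisfies all
  T F T T  ✓ satisfies all
  T T F F  ✗ fails (!p || !q)
  T T F T  ✗ fails (!q || !s)
  T T T F  ✗ fails (!p || !q)
  T T T T  ✗ fails (!q || !s)
4 of the 16 rows are models.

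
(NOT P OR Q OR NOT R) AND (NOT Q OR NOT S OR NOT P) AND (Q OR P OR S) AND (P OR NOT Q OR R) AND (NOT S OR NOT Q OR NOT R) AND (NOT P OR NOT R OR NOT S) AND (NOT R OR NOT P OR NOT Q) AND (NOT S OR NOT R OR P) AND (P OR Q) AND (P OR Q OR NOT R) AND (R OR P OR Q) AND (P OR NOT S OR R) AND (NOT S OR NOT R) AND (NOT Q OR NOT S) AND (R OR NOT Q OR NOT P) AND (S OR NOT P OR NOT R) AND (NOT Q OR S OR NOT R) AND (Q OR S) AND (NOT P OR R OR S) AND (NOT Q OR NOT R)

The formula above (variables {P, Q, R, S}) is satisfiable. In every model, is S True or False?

True

Suppose S = false.
Unit clause (Q) forces Q = true.
Unit clause (NOT R) forces R = false.
Unit clause (P) forces P = true.
Now (NOT P) is unsatisfied and unit — conflict.
So every satisfying assignment has S = True.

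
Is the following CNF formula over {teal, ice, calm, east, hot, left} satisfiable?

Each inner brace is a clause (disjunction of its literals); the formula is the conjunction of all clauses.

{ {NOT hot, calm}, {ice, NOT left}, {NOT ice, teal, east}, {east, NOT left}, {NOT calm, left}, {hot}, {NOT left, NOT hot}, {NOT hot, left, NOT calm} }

The clause (hot) is unit, so hot = true.
The clause (calm) is unit, so calm = true.
The clause (left) is unit, so left = true.
But (NOT left) is also a unit clause — contradiction.
No assignment satisfies every clause.

No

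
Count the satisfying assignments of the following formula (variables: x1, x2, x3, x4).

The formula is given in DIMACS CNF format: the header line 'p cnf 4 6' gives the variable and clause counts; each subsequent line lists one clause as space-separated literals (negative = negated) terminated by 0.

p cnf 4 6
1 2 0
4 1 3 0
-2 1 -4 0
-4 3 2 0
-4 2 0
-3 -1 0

There are 2^4 = 16 truth assignments over (x1, x2, x3, x4).
Check each against the 6 clauses (columns in the order x1, x2, x3, x4):
  F F F F  ✗ fails (x1 ∨ x2)
  F F F T  ✗ fails (x1 ∨ x2)
  F F T F  ✗ fails (x1 ∨ x2)
  F F T T  ✗ fails (x1 ∨ x2)
  F T F F  ✗ fails (x4 ∨ x1 ∨ x3)
  F T F T  ✗ fails (¬x2 ∨ x1 ∨ ¬x4)
  F T T F  ✓ satisfies all
  F T T T  ✗ fails (¬x2 ∨ x1 ∨ ¬x4)
  T F F F  ✓ satisfies all
  T F F T  ✗ fails (¬x4 ∨ x3 ∨ x2)
  T F T F  ✗ fails (¬x3 ∨ ¬x1)
  T F T T  ✗ fails (¬x4 ∨ x2)
  T T F F  ✓ satisfies all
  T T F T  ✓ satisfies all
  T T T F  ✗ fails (¬x3 ∨ ¬x1)
  T T T T  ✗ fails (¬x3 ∨ ¬x1)
4 of the 16 rows are models.

4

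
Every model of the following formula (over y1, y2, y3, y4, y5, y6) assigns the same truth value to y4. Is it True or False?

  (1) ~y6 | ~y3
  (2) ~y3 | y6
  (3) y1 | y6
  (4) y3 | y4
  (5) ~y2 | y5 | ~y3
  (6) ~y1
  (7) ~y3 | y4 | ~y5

Suppose y4 = 0.
The clause (y3) is unit, so y3 = 1.
The clause (~y6) is unit, so y6 = 0.
That conflicts with the unit clause (y6).
So every satisfying assignment has y4 = True.

True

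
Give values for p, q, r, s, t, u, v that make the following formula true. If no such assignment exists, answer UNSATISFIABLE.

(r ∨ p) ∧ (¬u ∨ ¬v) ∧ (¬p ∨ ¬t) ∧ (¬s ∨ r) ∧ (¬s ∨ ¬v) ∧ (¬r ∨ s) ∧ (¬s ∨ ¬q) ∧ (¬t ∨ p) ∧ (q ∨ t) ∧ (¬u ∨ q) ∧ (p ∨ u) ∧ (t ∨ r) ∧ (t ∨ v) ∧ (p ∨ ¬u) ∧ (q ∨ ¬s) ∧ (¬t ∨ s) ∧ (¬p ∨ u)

Case r = True:
Unit clause (s) forces s = True.
Unit clause (¬v) forces v = False.
Unit clause (¬q) forces q = False.
That conflicts with the unit clause (q).
Backtrack on r: now try r = False.
Unit clause (p) forces p = True.
Unit clause (¬t) forces t = False.
That conflicts with the unit clause (t).
Both values of r lead to a conflict.

UNSATISFIABLE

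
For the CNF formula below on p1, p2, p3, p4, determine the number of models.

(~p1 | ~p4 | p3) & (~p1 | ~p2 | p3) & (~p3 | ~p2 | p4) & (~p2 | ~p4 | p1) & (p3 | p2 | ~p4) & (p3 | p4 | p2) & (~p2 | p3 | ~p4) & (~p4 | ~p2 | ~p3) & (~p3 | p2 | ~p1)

3

There are 2^4 = 16 truth assignments over (p1, p2, p3, p4).
Check each against the 9 clauses (columns in the order p1, p2, p3, p4):
  F F F F  ✗ fails (p3 | p4 | p2)
  F F F T  ✗ fails (p3 | p2 | ~p4)
  F F T F  ✓ satisfies all
  F F T T  ✓ satisfies all
  F T F F  ✓ satisfies all
  F T F T  ✗ fails (~p2 | ~p4 | p1)
  F T T F  ✗ fails (~p3 | ~p2 | p4)
  F T T T  ✗ fails (~p2 | ~p4 | p1)
  T F F F  ✗ fails (p3 | p4 | p2)
  T F F T  ✗ fails (~p1 | ~p4 | p3)
  T F T F  ✗ fails (~p3 | p2 | ~p1)
  T F T T  ✗ fails (~p3 | p2 | ~p1)
  T T F F  ✗ fails (~p1 | ~p2 | p3)
  T T F T  ✗ fails (~p1 | ~p4 | p3)
  T T T F  ✗ fails (~p3 | ~p2 | p4)
  T T T T  ✗ fails (~p4 | ~p2 | ~p3)
3 of the 16 rows are models.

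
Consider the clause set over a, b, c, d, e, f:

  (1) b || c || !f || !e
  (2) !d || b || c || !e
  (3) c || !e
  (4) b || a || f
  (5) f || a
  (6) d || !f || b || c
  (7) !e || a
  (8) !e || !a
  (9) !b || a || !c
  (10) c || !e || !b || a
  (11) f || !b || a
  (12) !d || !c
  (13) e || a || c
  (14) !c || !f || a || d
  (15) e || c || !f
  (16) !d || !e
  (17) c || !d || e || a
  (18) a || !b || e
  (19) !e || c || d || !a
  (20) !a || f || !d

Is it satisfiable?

Try c = false.
Unit clause (!e) forces e = false.
Unit clause (a) forces a = true.
Unit clause (!f) forces f = false.
Unit clause (!d) forces d = false.
Every clause is now satisfied; b is unconstrained.
A satisfying assignment: a: true, b: false, c: false, d: false, e: false, f: false.

Satisfiable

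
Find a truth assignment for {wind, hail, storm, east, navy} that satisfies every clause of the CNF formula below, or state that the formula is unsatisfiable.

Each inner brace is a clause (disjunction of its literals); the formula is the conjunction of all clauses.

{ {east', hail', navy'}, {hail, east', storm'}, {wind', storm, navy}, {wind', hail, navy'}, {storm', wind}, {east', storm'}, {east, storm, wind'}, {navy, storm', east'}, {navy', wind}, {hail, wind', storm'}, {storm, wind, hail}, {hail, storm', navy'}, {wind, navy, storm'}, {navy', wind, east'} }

wind=1; hail=1; storm=1; east=0; navy=0

Case storm = 1:
(wind) alone gives wind = 1.
(east') alone gives east = 0.
(hail) alone gives hail = 1.
All clauses hold; navy can take either value.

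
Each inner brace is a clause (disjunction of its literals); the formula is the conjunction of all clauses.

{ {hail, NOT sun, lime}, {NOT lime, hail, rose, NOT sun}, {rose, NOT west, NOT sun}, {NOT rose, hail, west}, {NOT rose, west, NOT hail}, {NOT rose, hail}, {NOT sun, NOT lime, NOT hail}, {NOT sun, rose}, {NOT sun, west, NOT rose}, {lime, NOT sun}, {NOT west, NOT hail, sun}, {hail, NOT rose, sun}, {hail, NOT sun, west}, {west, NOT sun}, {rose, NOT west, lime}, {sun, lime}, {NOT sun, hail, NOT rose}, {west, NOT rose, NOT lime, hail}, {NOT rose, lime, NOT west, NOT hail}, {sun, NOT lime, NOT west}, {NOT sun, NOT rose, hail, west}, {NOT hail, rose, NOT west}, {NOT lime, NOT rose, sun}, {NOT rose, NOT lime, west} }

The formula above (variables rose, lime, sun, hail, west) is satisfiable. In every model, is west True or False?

False

Suppose west = true.
Branch on rose: set rose = true.
Unit clause (hail) forces hail = true.
Unit clause (sun) forces sun = true.
Unit clause (NOT lime) forces lime = false.
That conflicts with the unit clause (lime).
That branch fails; take rose = false instead.
Unit clause (NOT sun) forces sun = false.
Unit clause (NOT hail) forces hail = false.
Unit clause (lime) forces lime = true.
That conflicts with the unit clause (NOT lime).
Both values of rose lead to a conflict.
So every satisfying assignment has west = False.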